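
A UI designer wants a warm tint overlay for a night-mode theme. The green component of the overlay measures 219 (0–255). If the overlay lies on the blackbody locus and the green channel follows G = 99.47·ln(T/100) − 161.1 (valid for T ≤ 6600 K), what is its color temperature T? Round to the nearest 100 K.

4600 K

ln t = (219 + 161.1) / 99.47 = 3.8213.
t = e^3.8213 = 45.661.
T = 100·t = 4566 K → 4600 K to the nearest 100 K.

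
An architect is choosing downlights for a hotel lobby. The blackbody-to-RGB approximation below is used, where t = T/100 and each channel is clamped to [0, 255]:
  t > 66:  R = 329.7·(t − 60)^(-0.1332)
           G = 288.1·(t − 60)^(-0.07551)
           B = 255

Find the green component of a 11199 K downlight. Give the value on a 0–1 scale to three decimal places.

0.838

t = 11199/100 = 111.99; the t > 66 branch applies.
G = 288.1·(111.99 − 60)^(-0.07551) = 288.1·51.99^(-0.07551) = 288.1·0.74205 = 213.783.
On a 0–1 scale: 213.783/255 = 0.8384 → 0.838.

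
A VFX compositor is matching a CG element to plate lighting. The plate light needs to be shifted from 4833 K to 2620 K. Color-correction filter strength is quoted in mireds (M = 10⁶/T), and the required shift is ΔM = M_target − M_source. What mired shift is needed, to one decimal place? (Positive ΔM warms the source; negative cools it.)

M_source = 10⁶/4833 = 206.911; M_target = 10⁶/2620 = 381.679.
ΔM = 381.679 − 206.911 = 174.769 → +174.8 mireds, a warming shift.

+174.8 mireds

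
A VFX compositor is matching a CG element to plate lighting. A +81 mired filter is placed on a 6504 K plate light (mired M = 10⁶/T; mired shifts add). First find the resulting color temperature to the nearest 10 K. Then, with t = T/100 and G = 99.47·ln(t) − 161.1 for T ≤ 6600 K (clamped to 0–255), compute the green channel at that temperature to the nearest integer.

M_in = 10⁶/6504 = 153.75; M_out = 153.75 + (+81) = 234.75.
T_out = 10⁶/234.75 = 4259.8 K → 4260 K; t = 42.6.
G = 99.47·ln 42.6 − 161.1 = 99.47·3.7519 − 161.1 = 212.097.
Rounded: 212.

212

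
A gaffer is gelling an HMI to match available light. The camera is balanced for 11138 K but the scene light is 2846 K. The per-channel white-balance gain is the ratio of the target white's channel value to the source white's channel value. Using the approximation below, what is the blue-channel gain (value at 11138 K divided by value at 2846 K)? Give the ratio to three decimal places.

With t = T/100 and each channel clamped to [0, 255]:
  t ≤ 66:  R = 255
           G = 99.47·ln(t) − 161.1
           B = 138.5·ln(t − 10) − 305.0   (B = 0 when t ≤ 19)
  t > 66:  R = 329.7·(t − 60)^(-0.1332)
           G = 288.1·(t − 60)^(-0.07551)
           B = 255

At 2846 K (t = 28.46):
  B = 138.5·ln(28.46 − 10) − 305.0 = 138.5·ln 18.46 − 305.0 = 138.5·2.9156 − 305.0 = 98.811.
At 11138 K (t = 111.38):
  B = 255 by definition for t > 66.
Gain = 255.000 / 98.811 = 2.5807 → 2.581.

2.581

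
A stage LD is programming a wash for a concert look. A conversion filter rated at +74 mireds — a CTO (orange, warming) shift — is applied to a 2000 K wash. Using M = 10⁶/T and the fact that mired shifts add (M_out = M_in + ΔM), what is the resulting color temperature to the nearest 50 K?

M_in = 10⁶/2000 = 500.00 mireds.
M_out = 500.00 + (+74) = 574.00 mireds.
T_out = 10⁶/574.00 = 1742.2 K → 1750 K.

1750 K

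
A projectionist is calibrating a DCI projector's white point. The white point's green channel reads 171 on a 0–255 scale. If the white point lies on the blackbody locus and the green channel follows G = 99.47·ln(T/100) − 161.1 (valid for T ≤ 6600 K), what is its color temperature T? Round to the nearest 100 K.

2800 K

ln t = (171 + 161.1) / 99.47 = 3.3387.
t = e^3.3387 = 28.182.
T = 100·t = 2818 K → 2800 K to the nearest 100 K.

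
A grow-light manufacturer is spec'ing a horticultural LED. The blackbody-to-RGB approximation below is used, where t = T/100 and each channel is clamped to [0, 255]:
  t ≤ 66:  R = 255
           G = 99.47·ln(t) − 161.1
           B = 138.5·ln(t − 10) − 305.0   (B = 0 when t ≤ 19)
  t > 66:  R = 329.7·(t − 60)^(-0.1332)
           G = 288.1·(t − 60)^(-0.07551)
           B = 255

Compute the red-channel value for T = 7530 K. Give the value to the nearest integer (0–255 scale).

t = 7530/100 = 75.3; the t > 66 branch applies.
R = 329.7·(75.3 − 60)^(-0.1332) = 329.7·15.3^(-0.1332) = 329.7·0.69534 = 229.255.
Rounded: 229.

229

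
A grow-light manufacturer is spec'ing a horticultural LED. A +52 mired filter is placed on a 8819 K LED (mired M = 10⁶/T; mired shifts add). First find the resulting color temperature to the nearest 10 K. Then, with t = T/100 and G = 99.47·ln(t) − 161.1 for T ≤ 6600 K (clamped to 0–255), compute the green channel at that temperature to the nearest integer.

M_in = 10⁶/8819 = 113.39; M_out = 113.39 + (+52) = 165.39.
T_out = 10⁶/165.39 = 6046.3 K → 6050 K; t = 60.5.
G = 99.47·ln 60.5 − 161.1 = 99.47·4.1026 − 161.1 = 246.990.
Rounded: 247.

247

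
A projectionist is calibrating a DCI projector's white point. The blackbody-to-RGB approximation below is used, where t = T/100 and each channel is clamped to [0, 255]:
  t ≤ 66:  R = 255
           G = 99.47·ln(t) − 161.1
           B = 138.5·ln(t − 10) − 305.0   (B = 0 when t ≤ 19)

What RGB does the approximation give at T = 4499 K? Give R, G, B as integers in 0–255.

R=255, G=218, B=187

t = 4499/100 = 44.99; the t ≤ 66 branch applies.
R = 255 by definition for t ≤ 66.
G = 99.47·ln 44.99 − 161.1 = 99.47·3.8064 − 161.1 = 217.527.
B = 138.5·ln(44.99 − 10) − 305.0 = 138.5·ln 34.99 − 305.0 = 138.5·3.5551 − 305.0 = 187.376.
Rounded: (255, 218, 187).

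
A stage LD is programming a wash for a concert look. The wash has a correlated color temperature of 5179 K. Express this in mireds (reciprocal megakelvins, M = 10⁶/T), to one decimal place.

193.1 mireds

M = 10⁶ / 5179 = 193.087 → 193.1 mireds.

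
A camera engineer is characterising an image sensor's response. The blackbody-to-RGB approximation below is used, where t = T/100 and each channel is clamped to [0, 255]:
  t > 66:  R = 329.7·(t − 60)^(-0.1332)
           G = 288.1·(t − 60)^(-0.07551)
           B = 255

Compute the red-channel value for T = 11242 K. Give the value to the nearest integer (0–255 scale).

195

t = 11242/100 = 112.42; the t > 66 branch applies.
R = 329.7·(112.42 − 60)^(-0.1332) = 329.7·52.42^(-0.1332) = 329.7·0.59015 = 194.573.
Rounded: 195.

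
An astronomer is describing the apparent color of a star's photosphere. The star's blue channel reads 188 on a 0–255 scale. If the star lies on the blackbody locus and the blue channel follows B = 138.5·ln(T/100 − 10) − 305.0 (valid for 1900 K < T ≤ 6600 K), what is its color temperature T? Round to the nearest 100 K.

ln(t − 10) = (188 + 305.0) / 138.5 = 3.5596.
t − 10 = e^3.5596 = 35.148, so t = 45.148.
T = 100·t = 4515 K → 4500 K to the nearest 100 K.

4500 K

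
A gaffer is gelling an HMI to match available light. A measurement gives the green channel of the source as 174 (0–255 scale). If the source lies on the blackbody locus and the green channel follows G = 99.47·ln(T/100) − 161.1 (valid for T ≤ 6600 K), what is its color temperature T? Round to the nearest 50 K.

ln t = (174 + 161.1) / 99.47 = 3.3689.
t = e^3.3689 = 29.045.
T = 100·t = 2905 K → 2900 K to the nearest 50 K.

2900 K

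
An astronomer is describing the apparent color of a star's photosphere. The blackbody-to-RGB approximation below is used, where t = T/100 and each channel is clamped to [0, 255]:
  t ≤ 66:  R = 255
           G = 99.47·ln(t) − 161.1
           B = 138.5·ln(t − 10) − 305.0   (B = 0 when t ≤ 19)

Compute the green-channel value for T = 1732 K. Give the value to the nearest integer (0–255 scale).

123

t = 1732/100 = 17.32; the t ≤ 66 branch applies.
G = 99.47·ln 17.32 − 161.1 = 99.47·2.8519 − 161.1 = 122.575.
Rounded: 123.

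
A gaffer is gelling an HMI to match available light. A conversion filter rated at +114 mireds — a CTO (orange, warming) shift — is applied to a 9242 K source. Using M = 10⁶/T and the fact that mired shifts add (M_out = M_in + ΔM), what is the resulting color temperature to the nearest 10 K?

4500 K

M_in = 10⁶/9242 = 108.20 mireds.
M_out = 108.20 + (+114) = 222.20 mireds.
T_out = 10⁶/222.20 = 4500.4 K → 4500 K.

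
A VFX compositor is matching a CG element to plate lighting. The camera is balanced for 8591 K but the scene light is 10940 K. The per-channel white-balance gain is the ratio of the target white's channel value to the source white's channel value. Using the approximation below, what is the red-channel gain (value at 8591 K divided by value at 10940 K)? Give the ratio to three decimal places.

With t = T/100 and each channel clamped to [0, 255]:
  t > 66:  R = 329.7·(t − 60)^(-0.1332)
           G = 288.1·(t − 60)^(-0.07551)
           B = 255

At 10940 K (t = 109.4):
  R = 329.7·(109.4 − 60)^(-0.1332) = 329.7·49.4^(-0.1332) = 329.7·0.59483 = 196.117.
At 8591 K (t = 85.91):
  R = 329.7·(85.91 − 60)^(-0.1332) = 329.7·25.91^(-0.1332) = 329.7·0.64823 = 213.720.
Gain = 213.720 / 196.117 = 1.0898 → 1.090.

1.090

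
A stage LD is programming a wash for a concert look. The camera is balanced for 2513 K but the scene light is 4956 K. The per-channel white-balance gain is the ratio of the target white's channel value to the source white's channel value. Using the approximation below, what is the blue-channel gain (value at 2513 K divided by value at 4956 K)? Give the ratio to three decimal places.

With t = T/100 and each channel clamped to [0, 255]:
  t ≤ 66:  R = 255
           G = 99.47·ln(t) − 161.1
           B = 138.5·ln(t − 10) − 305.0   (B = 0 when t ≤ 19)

0.349

At 4956 K (t = 49.56):
  B = 138.5·ln(49.56 − 10) − 305.0 = 138.5·ln 39.56 − 305.0 = 138.5·3.6778 − 305.0 = 204.378.
At 2513 K (t = 25.13):
  B = 138.5·ln(25.13 − 10) − 305.0 = 138.5·ln 15.13 − 305.0 = 138.5·2.7167 − 305.0 = 71.260.
Gain = 71.260 / 204.378 = 0.3487 → 0.349.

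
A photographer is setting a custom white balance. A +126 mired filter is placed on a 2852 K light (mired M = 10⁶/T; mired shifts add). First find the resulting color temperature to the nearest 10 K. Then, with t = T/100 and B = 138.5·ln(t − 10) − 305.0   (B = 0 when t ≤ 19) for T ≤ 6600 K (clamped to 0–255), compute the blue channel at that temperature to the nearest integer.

27

M_in = 10⁶/2852 = 350.63; M_out = 350.63 + (+126) = 476.63.
T_out = 10⁶/476.63 = 2098.1 K → 2100 K; t = 21.
B = 138.5·ln(21 − 10) − 305.0 = 138.5·ln 11 − 305.0 = 138.5·2.3979 − 305.0 = 27.108.
Rounded: 27.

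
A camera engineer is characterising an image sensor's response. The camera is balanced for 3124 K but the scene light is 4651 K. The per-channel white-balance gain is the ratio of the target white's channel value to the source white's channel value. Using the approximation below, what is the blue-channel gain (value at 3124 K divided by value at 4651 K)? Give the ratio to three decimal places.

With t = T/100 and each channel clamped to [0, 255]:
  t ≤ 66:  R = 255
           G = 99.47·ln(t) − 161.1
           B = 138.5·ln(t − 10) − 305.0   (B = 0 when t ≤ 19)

At 4651 K (t = 46.51):
  B = 138.5·ln(46.51 − 10) − 305.0 = 138.5·ln 36.51 − 305.0 = 138.5·3.5976 − 305.0 = 193.266.
At 3124 K (t = 31.24):
  B = 138.5·ln(31.24 − 10) − 305.0 = 138.5·ln 21.24 − 305.0 = 138.5·3.0559 − 305.0 = 118.240.
Gain = 118.240 / 193.266 = 0.6118 → 0.612.

0.612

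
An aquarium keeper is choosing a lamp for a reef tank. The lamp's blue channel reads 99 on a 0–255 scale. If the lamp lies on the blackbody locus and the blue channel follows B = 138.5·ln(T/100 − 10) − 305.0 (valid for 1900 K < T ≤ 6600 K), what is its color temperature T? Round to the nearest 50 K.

ln(t − 10) = (99 + 305.0) / 138.5 = 2.9170.
t − 10 = e^2.9170 = 18.485, so t = 28.485.
T = 100·t = 2849 K → 2850 K to the nearest 50 K.

2850 K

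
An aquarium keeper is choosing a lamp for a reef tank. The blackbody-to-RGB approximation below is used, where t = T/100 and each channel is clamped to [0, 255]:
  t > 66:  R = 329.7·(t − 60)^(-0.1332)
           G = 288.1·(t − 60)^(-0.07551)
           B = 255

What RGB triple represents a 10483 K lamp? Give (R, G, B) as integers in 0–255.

(199, 216, 255)

t = 10483/100 = 104.83; the t > 66 branch applies.
R = 329.7·(104.83 − 60)^(-0.1332) = 329.7·44.83^(-0.1332) = 329.7·0.60257 = 198.669.
G = 288.1·(104.83 − 60)^(-0.07551) = 288.1·44.83^(-0.07551) = 288.1·0.75040 = 216.189.
B = 255 by definition for t > 66.
Rounded: (199, 216, 255).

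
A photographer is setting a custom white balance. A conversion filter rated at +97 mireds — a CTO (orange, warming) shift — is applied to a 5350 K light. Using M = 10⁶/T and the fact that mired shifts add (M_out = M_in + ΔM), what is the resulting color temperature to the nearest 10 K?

3520 K

M_in = 10⁶/5350 = 186.92 mireds.
M_out = 186.92 + (+97) = 283.92 mireds.
T_out = 10⁶/283.92 = 3522.2 K → 3520 K.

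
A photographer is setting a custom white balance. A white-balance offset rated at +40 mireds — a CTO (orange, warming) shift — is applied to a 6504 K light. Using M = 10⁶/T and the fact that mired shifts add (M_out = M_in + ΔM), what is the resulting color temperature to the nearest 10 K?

M_in = 10⁶/6504 = 153.75 mireds.
M_out = 153.75 + (+40) = 193.75 mireds.
T_out = 10⁶/193.75 = 5161.2 K → 5160 K.

5160 K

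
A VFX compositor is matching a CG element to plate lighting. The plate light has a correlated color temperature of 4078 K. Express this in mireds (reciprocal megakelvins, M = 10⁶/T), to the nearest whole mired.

245 mireds

M = 10⁶ / 4078 = 245.218 → 245 mireds.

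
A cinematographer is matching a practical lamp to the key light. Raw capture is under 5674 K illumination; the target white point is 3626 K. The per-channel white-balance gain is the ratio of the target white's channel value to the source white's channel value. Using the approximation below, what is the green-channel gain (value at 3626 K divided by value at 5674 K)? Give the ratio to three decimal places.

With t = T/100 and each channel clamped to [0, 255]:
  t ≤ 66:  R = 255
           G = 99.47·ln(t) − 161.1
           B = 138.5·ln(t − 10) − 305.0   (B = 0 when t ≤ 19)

0.815

At 5674 K (t = 56.74):
  G = 99.47·ln 56.74 − 161.1 = 99.47·4.0385 − 161.1 = 240.608.
At 3626 K (t = 36.26):
  G = 99.47·ln 36.26 − 161.1 = 99.47·3.5907 − 161.1 = 196.068.
Gain = 196.068 / 240.608 = 0.8149 → 0.815.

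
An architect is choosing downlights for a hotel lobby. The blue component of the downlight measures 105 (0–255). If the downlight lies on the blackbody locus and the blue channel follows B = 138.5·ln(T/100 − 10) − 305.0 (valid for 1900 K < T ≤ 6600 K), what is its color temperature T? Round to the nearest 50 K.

2950 K

ln(t − 10) = (105 + 305.0) / 138.5 = 2.9603.
t − 10 = e^2.9603 = 19.304, so t = 29.304.
T = 100·t = 2930 K → 2950 K to the nearest 50 K.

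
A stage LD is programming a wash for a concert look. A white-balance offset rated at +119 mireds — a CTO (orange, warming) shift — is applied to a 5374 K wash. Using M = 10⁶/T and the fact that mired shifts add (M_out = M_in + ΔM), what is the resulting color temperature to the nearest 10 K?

M_in = 10⁶/5374 = 186.08 mireds.
M_out = 186.08 + (+119) = 305.08 mireds.
T_out = 10⁶/305.08 = 3277.8 K → 3280 K.

3280 K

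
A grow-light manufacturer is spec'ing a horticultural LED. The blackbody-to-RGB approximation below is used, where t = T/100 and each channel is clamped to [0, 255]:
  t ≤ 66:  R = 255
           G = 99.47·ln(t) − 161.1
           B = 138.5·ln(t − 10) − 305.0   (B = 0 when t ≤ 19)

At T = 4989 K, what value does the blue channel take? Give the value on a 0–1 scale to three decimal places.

t = 4989/100 = 49.89; the t ≤ 66 branch applies.
B = 138.5·ln(49.89 − 10) − 305.0 = 138.5·ln 39.89 − 305.0 = 138.5·3.6861 − 305.0 = 205.528.
On a 0–1 scale: 205.528/255 = 0.8060 → 0.806.

0.806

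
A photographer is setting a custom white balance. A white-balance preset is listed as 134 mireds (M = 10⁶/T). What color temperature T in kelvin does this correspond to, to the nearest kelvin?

7463 K

T = 10⁶ / 134 = 7462.69 K → 7463 K.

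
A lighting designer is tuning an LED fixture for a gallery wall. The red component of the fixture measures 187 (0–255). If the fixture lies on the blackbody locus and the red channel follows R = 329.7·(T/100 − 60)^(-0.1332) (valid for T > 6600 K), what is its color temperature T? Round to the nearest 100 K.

13100 K

(t − 60)^(-0.1332) = 187/329.7 = 0.56718.
t − 60 = 0.56718^(1/-0.1332) = 0.56718^(-7.508) = 70.620, so t = 130.620.
T = 100·t = 13062 K → 13100 K to the nearest 100 K.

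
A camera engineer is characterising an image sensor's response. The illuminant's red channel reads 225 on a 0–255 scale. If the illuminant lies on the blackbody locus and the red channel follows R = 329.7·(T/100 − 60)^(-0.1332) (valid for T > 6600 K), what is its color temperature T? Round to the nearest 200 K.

7800 K

(t − 60)^(-0.1332) = 225/329.7 = 0.68244.
t − 60 = 0.68244^(1/-0.1332) = 0.68244^(-7.508) = 17.610, so t = 77.610.
T = 100·t = 7761 K → 7800 K to the nearest 200 K.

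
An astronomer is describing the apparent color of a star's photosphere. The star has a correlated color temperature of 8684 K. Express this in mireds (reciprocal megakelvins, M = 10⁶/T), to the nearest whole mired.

M = 10⁶ / 8684 = 115.154 → 115 mireds.

115 mireds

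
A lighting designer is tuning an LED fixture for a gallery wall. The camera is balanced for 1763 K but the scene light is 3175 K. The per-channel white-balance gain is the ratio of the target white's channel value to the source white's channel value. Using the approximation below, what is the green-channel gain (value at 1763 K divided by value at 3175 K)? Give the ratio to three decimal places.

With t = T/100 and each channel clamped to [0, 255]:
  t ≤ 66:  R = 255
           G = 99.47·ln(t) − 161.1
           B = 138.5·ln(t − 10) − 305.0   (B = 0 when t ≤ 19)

0.680

At 3175 K (t = 31.75):
  G = 99.47·ln 31.75 − 161.1 = 99.47·3.4579 − 161.1 = 182.857.
At 1763 K (t = 17.63):
  G = 99.47·ln 17.63 − 161.1 = 99.47·2.8696 − 161.1 = 124.339.
Gain = 124.339 / 182.857 = 0.6800 → 0.680.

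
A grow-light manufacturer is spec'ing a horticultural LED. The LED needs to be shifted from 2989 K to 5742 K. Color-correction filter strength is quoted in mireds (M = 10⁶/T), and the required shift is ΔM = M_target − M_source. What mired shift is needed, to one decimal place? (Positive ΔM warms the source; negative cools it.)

M_source = 10⁶/2989 = 334.560; M_target = 10⁶/5742 = 174.155.
ΔM = 174.155 − 334.560 = -160.405 → -160.4 mireds, a cooling shift.

-160.4 mireds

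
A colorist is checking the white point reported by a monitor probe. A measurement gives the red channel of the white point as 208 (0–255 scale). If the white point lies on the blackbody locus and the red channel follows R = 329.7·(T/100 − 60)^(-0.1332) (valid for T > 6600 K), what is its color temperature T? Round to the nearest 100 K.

(t − 60)^(-0.1332) = 208/329.7 = 0.63088.
t − 60 = 0.63088^(1/-0.1332) = 0.63088^(-7.508) = 31.763, so t = 91.763.
T = 100·t = 9176 K → 9200 K to the nearest 100 K.

9200 K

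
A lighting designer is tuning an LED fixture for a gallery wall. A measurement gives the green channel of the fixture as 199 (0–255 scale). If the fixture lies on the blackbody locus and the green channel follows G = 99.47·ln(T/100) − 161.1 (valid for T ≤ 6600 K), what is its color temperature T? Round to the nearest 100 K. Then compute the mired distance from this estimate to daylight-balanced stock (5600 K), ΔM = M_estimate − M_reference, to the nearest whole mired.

ln t = (199 + 161.1) / 99.47 = 3.6202.
t = e^3.6202 = 37.345.
T = 100·t = 3734 K → 3700 K to the nearest 100 K.
M_estimate = 10⁶/3700 = 270.27; M_reference = 10⁶/5600 = 178.57.
ΔM = 270.27 − 178.57 = 91.70 → +92 mireds.

+92 mireds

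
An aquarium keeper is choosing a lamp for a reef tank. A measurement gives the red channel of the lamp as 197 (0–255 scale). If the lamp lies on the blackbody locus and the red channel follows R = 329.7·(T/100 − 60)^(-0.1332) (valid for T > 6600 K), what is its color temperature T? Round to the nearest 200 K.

10800 K

(t − 60)^(-0.1332) = 197/329.7 = 0.59751.
t − 60 = 0.59751^(1/-0.1332) = 0.59751^(-7.508) = 47.761, so t = 107.761.
T = 100·t = 10776 K → 10800 K to the nearest 200 K.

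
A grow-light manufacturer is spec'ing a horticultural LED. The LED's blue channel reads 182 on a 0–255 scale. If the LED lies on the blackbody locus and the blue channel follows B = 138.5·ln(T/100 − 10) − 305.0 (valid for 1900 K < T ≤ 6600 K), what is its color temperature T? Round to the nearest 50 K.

ln(t − 10) = (182 + 305.0) / 138.5 = 3.5162.
t − 10 = e^3.5162 = 33.658, so t = 43.658.
T = 100·t = 4366 K → 4350 K to the nearest 50 K.

4350 K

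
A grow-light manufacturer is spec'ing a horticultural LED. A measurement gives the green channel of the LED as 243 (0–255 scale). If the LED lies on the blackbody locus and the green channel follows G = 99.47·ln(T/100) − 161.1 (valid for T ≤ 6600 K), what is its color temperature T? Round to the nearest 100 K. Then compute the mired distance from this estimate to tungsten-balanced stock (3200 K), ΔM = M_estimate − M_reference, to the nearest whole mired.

ln t = (243 + 161.1) / 99.47 = 4.0625.
t = e^4.0625 = 58.121.
T = 100·t = 5812 K → 5800 K to the nearest 100 K.
M_estimate = 10⁶/5800 = 172.41; M_reference = 10⁶/3200 = 312.50.
ΔM = 172.41 − 312.50 = -140.09 → -140 mireds.

-140 mireds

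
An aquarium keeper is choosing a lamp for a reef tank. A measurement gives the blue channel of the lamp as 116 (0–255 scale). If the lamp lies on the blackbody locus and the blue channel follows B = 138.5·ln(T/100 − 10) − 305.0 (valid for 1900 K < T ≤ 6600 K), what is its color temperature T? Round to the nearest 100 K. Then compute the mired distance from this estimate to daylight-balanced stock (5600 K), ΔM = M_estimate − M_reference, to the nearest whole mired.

ln(t − 10) = (116 + 305.0) / 138.5 = 3.0397.
t − 10 = e^3.0397 = 20.899, so t = 30.899.
T = 100·t = 3090 K → 3100 K to the nearest 100 K.
M_estimate = 10⁶/3100 = 322.58; M_reference = 10⁶/5600 = 178.57.
ΔM = 322.58 − 178.57 = 144.01 → +144 mireds.

+144 mireds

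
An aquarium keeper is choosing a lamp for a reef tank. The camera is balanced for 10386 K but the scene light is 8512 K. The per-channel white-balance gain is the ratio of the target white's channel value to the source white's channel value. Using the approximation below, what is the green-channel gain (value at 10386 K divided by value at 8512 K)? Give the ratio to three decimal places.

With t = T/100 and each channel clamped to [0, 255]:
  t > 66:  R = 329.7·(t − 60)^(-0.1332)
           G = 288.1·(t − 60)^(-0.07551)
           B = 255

0.959

At 8512 K (t = 85.12):
  G = 288.1·(85.12 − 60)^(-0.07551) = 288.1·25.12^(-0.07551) = 288.1·0.78394 = 225.854.
At 10386 K (t = 103.86):
  G = 288.1·(103.86 − 60)^(-0.07551) = 288.1·43.86^(-0.07551) = 288.1·0.75164 = 216.546.
Gain = 216.546 / 225.854 = 0.9588 → 0.959.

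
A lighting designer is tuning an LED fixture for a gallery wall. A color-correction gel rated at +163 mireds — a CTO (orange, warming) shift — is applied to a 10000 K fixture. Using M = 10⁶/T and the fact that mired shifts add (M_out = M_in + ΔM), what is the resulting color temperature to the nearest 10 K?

3800 K

M_in = 10⁶/10000 = 100.00 mireds.
M_out = 100.00 + (+163) = 263.00 mireds.
T_out = 10⁶/263.00 = 3802.3 K → 3800 K.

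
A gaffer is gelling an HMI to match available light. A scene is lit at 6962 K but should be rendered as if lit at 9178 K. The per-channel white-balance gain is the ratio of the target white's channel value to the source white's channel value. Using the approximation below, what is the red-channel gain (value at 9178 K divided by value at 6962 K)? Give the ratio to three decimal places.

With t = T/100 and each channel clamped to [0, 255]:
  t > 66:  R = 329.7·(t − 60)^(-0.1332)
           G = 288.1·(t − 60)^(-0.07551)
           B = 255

0.853

At 6962 K (t = 69.62):
  R = 329.7·(69.62 − 60)^(-0.1332) = 329.7·9.62^(-0.1332) = 329.7·0.73968 = 243.871.
At 9178 K (t = 91.78):
  R = 329.7·(91.78 − 60)^(-0.1332) = 329.7·31.78^(-0.1332) = 329.7·0.63083 = 207.985.
Gain = 207.985 / 243.871 = 0.8528 → 0.853.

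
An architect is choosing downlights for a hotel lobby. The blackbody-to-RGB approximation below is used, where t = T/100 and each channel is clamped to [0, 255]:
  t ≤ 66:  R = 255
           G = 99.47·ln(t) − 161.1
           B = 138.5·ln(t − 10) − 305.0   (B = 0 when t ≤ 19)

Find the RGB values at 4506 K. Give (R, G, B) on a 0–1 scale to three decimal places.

(1.000, 0.854, 0.736)

t = 4506/100 = 45.06; the t ≤ 66 branch applies.
R = 255 by definition for t ≤ 66.
G = 99.47·ln 45.06 − 161.1 = 99.47·3.8080 − 161.1 = 217.681.
B = 138.5·ln(45.06 − 10) − 305.0 = 138.5·ln 35.06 − 305.0 = 138.5·3.5571 − 305.0 = 187.653.
Dividing each by 255: (1.0000, 0.8537, 0.7359) → (1.000, 0.854, 0.736).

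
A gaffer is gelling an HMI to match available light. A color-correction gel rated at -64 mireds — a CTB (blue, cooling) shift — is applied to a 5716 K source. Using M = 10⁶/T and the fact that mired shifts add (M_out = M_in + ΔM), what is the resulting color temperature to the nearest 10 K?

M_in = 10⁶/5716 = 174.95 mireds.
M_out = 174.95 + (-64) = 110.95 mireds.
T_out = 10⁶/110.95 = 9013.3 K → 9010 K.

9010 K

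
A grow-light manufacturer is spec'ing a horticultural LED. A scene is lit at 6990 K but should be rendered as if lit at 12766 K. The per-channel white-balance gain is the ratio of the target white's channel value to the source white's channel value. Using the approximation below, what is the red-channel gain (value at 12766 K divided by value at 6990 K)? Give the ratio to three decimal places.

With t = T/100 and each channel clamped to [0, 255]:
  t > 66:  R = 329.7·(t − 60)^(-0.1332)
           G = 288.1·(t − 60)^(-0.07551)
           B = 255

0.774

At 6990 K (t = 69.9):
  R = 329.7·(69.9 − 60)^(-0.1332) = 329.7·9.9^(-0.1332) = 329.7·0.73685 = 242.941.
At 12766 K (t = 127.66):
  R = 329.7·(127.66 − 60)^(-0.1332) = 329.7·67.66^(-0.1332) = 329.7·0.57043 = 188.070.
Gain = 188.070 / 242.941 = 0.7741 → 0.774.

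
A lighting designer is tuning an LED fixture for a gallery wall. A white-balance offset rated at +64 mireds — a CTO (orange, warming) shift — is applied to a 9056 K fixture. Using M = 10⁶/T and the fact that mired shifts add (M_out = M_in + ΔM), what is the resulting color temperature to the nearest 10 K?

M_in = 10⁶/9056 = 110.42 mireds.
M_out = 110.42 + (+64) = 174.42 mireds.
T_out = 10⁶/174.42 = 5733.2 K → 5730 K.

5730 K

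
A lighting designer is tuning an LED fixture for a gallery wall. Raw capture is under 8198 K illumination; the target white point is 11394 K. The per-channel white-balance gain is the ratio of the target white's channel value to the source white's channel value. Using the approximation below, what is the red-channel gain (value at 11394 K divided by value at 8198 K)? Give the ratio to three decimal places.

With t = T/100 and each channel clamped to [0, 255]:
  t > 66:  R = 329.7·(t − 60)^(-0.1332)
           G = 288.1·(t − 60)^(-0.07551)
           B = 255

0.887

At 8198 K (t = 81.98):
  R = 329.7·(81.98 − 60)^(-0.1332) = 329.7·21.98^(-0.1332) = 329.7·0.66259 = 218.454.
At 11394 K (t = 113.94):
  R = 329.7·(113.94 − 60)^(-0.1332) = 329.7·53.94^(-0.1332) = 329.7·0.58791 = 193.833.
Gain = 193.833 / 218.454 = 0.8873 → 0.887.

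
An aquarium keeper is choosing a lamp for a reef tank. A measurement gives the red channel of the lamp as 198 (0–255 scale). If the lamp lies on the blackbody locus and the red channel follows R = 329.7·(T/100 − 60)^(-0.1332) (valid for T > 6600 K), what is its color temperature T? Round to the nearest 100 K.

10600 K

(t − 60)^(-0.1332) = 198/329.7 = 0.60055.
t − 60 = 0.60055^(1/-0.1332) = 0.60055^(-7.508) = 45.980, so t = 105.980.
T = 100·t = 10598 K → 10600 K to the nearest 100 K.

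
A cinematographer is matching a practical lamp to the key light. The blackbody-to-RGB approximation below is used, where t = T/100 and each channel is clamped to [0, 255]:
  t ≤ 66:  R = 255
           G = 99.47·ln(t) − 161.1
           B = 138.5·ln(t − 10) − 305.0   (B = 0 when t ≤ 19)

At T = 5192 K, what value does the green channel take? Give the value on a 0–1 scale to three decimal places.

0.909

t = 5192/100 = 51.92; the t ≤ 66 branch applies.
G = 99.47·ln 51.92 − 161.1 = 99.47·3.9497 − 161.1 = 231.777.
On a 0–1 scale: 231.777/255 = 0.9089 → 0.909.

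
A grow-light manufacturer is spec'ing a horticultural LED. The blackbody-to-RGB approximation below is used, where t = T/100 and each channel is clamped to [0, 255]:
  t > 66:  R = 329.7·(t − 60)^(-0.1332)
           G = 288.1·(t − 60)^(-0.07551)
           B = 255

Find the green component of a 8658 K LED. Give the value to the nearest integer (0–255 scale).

t = 8658/100 = 86.58; the t > 66 branch applies.
G = 288.1·(86.58 − 60)^(-0.07551) = 288.1·26.58^(-0.07551) = 288.1·0.78061 = 224.893.
Rounded: 225.

225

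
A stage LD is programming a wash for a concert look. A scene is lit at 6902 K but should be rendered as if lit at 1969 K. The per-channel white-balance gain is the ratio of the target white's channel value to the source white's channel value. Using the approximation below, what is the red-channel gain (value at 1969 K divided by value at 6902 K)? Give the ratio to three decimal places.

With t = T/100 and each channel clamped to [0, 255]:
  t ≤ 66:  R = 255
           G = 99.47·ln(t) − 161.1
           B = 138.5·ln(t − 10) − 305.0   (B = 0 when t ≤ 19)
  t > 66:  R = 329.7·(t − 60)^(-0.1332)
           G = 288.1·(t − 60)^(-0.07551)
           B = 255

1.037

At 6902 K (t = 69.02):
  R = 329.7·(69.02 − 60)^(-0.1332) = 329.7·9.02^(-0.1332) = 329.7·0.74605 = 245.972.
At 1969 K (t = 19.69):
  R = 255 by definition for t ≤ 66.
Gain = 255.000 / 245.972 = 1.0367 → 1.037.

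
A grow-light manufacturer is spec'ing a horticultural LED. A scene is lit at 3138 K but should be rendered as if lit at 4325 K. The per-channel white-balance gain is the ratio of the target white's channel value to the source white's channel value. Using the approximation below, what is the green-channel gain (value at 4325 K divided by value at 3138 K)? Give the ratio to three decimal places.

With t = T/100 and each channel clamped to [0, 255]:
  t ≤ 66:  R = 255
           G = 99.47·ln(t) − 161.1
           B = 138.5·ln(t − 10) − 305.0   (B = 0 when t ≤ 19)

At 3138 K (t = 31.38):
  G = 99.47·ln 31.38 − 161.1 = 99.47·3.4462 − 161.1 = 181.691.
At 4325 K (t = 43.25):
  G = 99.47·ln 43.25 − 161.1 = 99.47·3.7670 − 161.1 = 213.603.
Gain = 213.603 / 181.691 = 1.1756 → 1.176.

1.176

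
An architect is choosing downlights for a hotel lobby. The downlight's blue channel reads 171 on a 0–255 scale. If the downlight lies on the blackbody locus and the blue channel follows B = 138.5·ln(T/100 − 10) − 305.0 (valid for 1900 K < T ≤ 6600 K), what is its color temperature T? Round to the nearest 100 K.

ln(t − 10) = (171 + 305.0) / 138.5 = 3.4368.
t − 10 = e^3.4368 = 31.088, so t = 41.088.
T = 100·t = 4109 K → 4100 K to the nearest 100 K.

4100 K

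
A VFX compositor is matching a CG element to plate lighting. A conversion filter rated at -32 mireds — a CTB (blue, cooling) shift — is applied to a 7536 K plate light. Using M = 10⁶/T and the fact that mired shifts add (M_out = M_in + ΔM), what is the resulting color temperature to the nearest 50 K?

M_in = 10⁶/7536 = 132.70 mireds.
M_out = 132.70 + (-32) = 100.70 mireds.
T_out = 10⁶/100.70 = 9930.8 K → 9950 K.

9950 K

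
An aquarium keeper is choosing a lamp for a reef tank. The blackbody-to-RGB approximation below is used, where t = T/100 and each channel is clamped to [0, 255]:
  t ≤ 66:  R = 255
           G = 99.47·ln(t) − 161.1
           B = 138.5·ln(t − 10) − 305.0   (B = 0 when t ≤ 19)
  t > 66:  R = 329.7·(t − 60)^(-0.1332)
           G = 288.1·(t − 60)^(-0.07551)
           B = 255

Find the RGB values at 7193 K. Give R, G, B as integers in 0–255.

R=237, G=239, B=255

t = 7193/100 = 71.93; the t > 66 branch applies.
R = 329.7·(71.93 − 60)^(-0.1332) = 329.7·11.93^(-0.1332) = 329.7·0.71877 = 236.979.
G = 288.1·(71.93 − 60)^(-0.07551) = 288.1·11.93^(-0.07551) = 288.1·0.82928 = 238.916.
B = 255 by definition for t > 66.
Rounded: (237, 239, 255).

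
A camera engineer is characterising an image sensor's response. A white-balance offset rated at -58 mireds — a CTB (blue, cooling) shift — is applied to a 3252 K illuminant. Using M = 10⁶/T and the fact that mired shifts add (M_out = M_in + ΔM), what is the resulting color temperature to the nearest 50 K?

M_in = 10⁶/3252 = 307.50 mireds.
M_out = 307.50 + (-58) = 249.50 mireds.
T_out = 10⁶/249.50 = 4008.0 K → 4000 K.

4000 K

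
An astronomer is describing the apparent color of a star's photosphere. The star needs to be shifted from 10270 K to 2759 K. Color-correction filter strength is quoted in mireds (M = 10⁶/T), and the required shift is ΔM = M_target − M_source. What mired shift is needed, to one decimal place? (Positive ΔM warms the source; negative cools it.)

M_source = 10⁶/10270 = 97.371; M_target = 10⁶/2759 = 362.450.
ΔM = 362.450 − 97.371 = 265.079 → +265.1 mireds, a warming shift.

+265.1 mireds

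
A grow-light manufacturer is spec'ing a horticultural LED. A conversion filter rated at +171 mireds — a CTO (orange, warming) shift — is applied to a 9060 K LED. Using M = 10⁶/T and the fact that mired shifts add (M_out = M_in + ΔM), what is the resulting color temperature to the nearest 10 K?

3550 K

M_in = 10⁶/9060 = 110.38 mireds.
M_out = 110.38 + (+171) = 281.38 mireds.
T_out = 10⁶/281.38 = 3554.0 K → 3550 K.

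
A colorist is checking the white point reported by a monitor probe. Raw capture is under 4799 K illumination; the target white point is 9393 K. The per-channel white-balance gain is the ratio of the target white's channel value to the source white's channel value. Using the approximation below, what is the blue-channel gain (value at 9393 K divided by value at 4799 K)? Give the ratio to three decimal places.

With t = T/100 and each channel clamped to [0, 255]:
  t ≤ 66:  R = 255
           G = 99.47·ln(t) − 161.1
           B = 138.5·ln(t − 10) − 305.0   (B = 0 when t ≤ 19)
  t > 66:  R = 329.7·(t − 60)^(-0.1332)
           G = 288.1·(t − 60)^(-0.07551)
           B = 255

At 4799 K (t = 47.99):
  B = 138.5·ln(47.99 − 10) − 305.0 = 138.5·ln 37.99 − 305.0 = 138.5·3.6373 − 305.0 = 198.769.
At 9393 K (t = 93.93):
  B = 255 by definition for t > 66.
Gain = 255.000 / 198.769 = 1.2829 → 1.283.

1.283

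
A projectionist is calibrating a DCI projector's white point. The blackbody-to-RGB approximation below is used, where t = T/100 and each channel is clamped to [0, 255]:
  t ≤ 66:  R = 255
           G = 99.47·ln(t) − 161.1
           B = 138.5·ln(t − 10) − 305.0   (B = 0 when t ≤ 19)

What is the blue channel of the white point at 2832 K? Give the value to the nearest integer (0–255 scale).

98

t = 2832/100 = 28.32; the t ≤ 66 branch applies.
B = 138.5·ln(28.32 − 10) − 305.0 = 138.5·ln 18.32 − 305.0 = 138.5·2.9080 − 305.0 = 97.757.
Rounded: 98.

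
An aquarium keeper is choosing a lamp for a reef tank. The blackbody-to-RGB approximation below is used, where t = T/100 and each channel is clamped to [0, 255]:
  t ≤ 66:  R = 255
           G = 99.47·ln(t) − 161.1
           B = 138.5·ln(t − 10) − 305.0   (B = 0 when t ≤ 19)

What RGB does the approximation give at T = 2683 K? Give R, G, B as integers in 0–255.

t = 2683/100 = 26.83; the t ≤ 66 branch applies.
R = 255 by definition for t ≤ 66.
G = 99.47·ln 26.83 − 161.1 = 99.47·3.2895 − 161.1 = 166.109.
B = 138.5·ln(26.83 − 10) − 305.0 = 138.5·ln 16.83 − 305.0 = 138.5·2.8232 − 305.0 = 86.008.
Rounded: (255, 166, 86).

R=255, G=166, B=86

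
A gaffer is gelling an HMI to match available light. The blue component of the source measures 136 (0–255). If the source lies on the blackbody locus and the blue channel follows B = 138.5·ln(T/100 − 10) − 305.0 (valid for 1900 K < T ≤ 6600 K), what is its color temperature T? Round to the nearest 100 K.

ln(t − 10) = (136 + 305.0) / 138.5 = 3.1841.
t − 10 = e^3.1841 = 24.146, so t = 34.146.
T = 100·t = 3415 K → 3400 K to the nearest 100 K.

3400 K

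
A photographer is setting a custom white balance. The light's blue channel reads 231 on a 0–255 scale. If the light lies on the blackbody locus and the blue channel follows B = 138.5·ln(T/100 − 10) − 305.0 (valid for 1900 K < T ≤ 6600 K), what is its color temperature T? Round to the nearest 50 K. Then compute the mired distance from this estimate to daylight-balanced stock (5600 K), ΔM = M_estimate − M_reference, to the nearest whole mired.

ln(t − 10) = (231 + 305.0) / 138.5 = 3.8700.
t − 10 = e^3.8700 = 47.944, so t = 57.944.
T = 100·t = 5794 K → 5800 K to the nearest 50 K.
M_estimate = 10⁶/5800 = 172.41; M_reference = 10⁶/5600 = 178.57.
ΔM = 172.41 − 178.57 = -6.16 → -6 mireds.

-6 mireds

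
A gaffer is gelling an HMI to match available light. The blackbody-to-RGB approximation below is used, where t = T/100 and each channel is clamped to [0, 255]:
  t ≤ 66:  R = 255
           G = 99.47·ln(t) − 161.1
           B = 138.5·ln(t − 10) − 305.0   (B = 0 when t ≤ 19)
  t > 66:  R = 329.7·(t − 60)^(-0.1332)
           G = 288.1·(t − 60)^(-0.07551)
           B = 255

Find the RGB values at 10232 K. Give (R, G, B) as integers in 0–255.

t = 10232/100 = 102.32; the t > 66 branch applies.
R = 329.7·(102.32 − 60)^(-0.1332) = 329.7·42.32^(-0.1332) = 329.7·0.60722 = 200.200.
G = 288.1·(102.32 − 60)^(-0.07551) = 288.1·42.32^(-0.07551) = 288.1·0.75367 = 217.131.
B = 255 by definition for t > 66.
Rounded: (200, 217, 255).

(200, 217, 255)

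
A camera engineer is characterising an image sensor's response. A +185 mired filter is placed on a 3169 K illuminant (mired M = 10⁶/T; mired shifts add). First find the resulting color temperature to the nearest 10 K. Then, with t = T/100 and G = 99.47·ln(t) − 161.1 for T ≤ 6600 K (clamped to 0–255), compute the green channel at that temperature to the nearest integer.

M_in = 10⁶/3169 = 315.56; M_out = 315.56 + (+185) = 500.56.
T_out = 10⁶/500.56 = 1997.8 K → 2000 K; t = 20.
G = 99.47·ln 20 − 161.1 = 99.47·2.9957 − 161.1 = 136.885.
Rounded: 137.

137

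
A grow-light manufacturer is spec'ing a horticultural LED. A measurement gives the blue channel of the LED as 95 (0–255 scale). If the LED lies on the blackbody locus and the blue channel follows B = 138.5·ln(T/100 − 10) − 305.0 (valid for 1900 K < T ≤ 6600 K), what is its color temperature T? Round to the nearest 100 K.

ln(t − 10) = (95 + 305.0) / 138.5 = 2.8881.
t − 10 = e^2.8881 = 17.959, so t = 27.959.
T = 100·t = 2796 K → 2800 K to the nearest 100 K.

2800 K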